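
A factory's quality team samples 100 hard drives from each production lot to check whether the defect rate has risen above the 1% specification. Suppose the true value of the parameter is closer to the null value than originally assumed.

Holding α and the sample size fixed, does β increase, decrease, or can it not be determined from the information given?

It increases.

A smaller departure from H₀ means the test statistic under Ha is distributed closer to where it would be under H₀; rejection becomes less likely.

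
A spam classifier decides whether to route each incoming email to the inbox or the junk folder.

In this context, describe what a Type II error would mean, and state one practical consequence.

A Type II error would mean concluding that the message is legitimate (not spam) (or at least failing to establish that the message is spam) when in fact the message is spam. Consequence: spam reaches the user's inbox.

With the conventional null hypothesis that the message is legitimate (not spam):
A Type II error is failing to reject H₀ when H₀ is false.
Here that means delivering the message to the inbox when actually the message is spam.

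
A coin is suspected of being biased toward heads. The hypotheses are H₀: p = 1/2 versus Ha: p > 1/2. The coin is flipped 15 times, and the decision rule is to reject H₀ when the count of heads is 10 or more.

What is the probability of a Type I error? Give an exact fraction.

309/2048

Under H₀, X ~ Binomial(15, 1/2), and α = P(X ≥ 10).
That's C(15,10) + C(15,11) + C(15,12) + C(15,13) + C(15,14) + C(15,15) over 2^15, i.e. (3003 + 1365 + 455 + 105 + 15 + 1)/32768 = 4944/32768 = 309/2048.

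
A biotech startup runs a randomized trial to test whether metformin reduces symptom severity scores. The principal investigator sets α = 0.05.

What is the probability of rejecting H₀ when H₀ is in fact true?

The significance level α is, by definition, the probability of a Type I error — P(reject H₀ | H₀ true).

0.05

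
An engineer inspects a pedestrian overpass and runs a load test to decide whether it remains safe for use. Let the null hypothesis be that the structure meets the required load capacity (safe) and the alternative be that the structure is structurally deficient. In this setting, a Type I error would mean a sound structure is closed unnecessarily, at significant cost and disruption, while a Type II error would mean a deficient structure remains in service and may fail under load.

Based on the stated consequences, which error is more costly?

The Type II consequence (a deficient structure remains in service and may fail under load) is more severe than the Type I consequence (a sound structure is closed unnecessarily, at significant cost and disruption).

Type II error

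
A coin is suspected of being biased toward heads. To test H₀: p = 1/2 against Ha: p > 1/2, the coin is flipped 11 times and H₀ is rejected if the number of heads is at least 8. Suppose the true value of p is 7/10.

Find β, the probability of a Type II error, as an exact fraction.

A Type II error is failing to reject when Ha holds: with p = 7/10, β = P(S ≤ 7).
Equivalently, β = 1 − P(S ≥ 8) = 1076094153/2500000000.

1076094153/2500000000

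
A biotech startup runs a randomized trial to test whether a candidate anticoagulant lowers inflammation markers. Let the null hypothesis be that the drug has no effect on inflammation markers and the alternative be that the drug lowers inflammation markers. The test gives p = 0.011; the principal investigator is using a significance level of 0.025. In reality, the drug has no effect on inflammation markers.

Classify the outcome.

Since p = 0.011 < α = 0.025, H₀ is rejected.
H₀ is true (actually the drug has no effect on inflammation markers).
Rejecting a true H₀ is a Type I error.

Type I error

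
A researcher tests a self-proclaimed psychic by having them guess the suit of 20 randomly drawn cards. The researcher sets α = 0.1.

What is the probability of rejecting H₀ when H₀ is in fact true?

0.1

The significance level α is, by definition, the probability of a Type I error — P(reject H₀ | H₀ true).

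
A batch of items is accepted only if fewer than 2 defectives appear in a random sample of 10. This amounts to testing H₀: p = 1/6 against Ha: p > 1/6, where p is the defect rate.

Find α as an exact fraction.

Under H₀, X ~ Binomial(10, 1/6); the Type I error rate is P(X ≥ 2).
Computing the lower-tail complement: 1 − 9765625/20155392 = 10389767/20155392.

10389767/20155392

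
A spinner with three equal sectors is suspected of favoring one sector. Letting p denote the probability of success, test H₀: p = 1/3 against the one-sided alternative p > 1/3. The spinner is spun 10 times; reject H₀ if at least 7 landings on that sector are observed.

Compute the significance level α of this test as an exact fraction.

The Type I error probability is α = P(K ≥ 7) computed under H₀, where K ~ Binomial(10, 1/3).
Adding the binomial terms for j = 7 through 10 with p = 1/3 yields 43/2187.

43/2187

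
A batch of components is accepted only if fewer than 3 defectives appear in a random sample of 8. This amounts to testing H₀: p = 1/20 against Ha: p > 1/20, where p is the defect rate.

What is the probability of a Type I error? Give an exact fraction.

The significance level is the probability, assuming p = 1/20, of seeing 3 or more defectives in 8 draws.
α = 1 − P(X ≤ 2) = 1 − 25451821621/25600000000 = 148178379/25600000000.

148178379/25600000000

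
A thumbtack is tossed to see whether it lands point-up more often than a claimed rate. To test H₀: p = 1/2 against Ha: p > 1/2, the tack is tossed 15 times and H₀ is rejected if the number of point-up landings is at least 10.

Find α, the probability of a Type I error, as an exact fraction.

The Type I error probability is α = P(K ≥ 10) computed under H₀, where K ~ Binomial(15, 1/2).
That's C(15,10) + C(15,11) + C(15,12) + C(15,13) + C(15,14) + C(15,15) over 2^15, i.e. (3003 + 1365 + 455 + 105 + 15 + 1)/32768 = 4944/32768 = 309/2048.

309/2048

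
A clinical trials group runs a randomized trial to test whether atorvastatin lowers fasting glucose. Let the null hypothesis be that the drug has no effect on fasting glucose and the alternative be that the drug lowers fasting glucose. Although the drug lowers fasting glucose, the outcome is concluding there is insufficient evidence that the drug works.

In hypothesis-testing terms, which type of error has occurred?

'Concluding there is insufficient evidence that the drug works' corresponds to failing to reject H₀.
H₀ was not rejected but H₀ is false — a Type II error (false negative).

Type II error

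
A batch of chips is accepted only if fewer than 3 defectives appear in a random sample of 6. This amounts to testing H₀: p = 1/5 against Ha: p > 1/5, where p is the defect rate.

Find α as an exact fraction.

309/3125

Under H₀, S ~ Binomial(6, 1/5); the Type I error rate is P(S ≥ 3).
Via the complement, α = 1 − Σ_{j=0}^{2} C(6,j)(1/5)^j(4/5)^{6-j} = 309/3125.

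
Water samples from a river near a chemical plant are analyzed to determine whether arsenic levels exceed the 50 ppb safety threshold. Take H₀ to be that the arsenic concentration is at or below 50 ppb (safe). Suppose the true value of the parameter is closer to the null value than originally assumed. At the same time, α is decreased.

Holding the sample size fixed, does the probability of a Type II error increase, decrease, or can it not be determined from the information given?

When the true parameter is near the null value, the test has a harder time distinguishing Ha from H₀. Lowering α raises the bar for rejection; under Ha, the test now fails to reject on outcomes it previously would have rejected. Both changes push β in the same direction.

It increases.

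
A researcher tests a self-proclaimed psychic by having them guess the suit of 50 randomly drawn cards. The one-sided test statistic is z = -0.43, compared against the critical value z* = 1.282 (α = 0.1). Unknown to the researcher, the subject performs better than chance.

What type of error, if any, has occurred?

The conventional null hypothesis is that the subject is guessing at random (p = 1/4).
Since z = -0.43 ≤ z* = 1.282, H₀ is not rejected.
H₀ is false (actually the subject performs better than chance).
Failing to reject a false H₀ is a Type II error.

Type II error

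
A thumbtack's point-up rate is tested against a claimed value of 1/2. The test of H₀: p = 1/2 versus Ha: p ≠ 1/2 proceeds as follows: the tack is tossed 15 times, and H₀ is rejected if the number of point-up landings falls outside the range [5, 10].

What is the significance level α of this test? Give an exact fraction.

1941/16384

Under H₀, K ~ Binomial(15, 1/2); α is the probability of landing in either tail, P(K ≤ 4) + P(K ≥ 11).
By symmetry, α = 2·P(K ≤ 4) = 2·(1 + 15 + 105 + 455 + 1365)/32768 = 3882/32768 = 1941/16384.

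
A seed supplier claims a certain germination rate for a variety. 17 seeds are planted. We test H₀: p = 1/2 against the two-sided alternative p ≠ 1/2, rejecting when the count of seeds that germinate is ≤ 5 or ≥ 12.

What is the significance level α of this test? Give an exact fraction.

The significance level is the null-hypothesis probability of the rejection region {≤5} ∪ {≥12}.
Each tail has probability (1 + 17 + 136 + 680 + 2380 + 6188)/131072; doubling gives α = 18804/131072 = 4701/32768.

4701/32768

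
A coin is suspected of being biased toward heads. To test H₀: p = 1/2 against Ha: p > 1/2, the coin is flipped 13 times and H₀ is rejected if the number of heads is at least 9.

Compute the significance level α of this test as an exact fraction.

1093/8192

α = P(reject H₀ | H₀ true) = P(Y ≥ 9 | p = 1/2), with Y ~ Binomial(13, 1/2).
That's C(13,9) + C(13,10) + C(13,11) + C(13,12) + C(13,13) over 2^13, i.e. (715 + 286 + 78 + 13 + 1)/8192 = 1093/8192.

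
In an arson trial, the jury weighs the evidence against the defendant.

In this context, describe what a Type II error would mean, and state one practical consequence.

With the conventional null hypothesis that the defendant is innocent:
A Type II error is failing to reject H₀ when H₀ is false.
Here that means acquitting the defendant when actually the defendant is guilty.

A Type II error would mean concluding that the defendant is innocent (or at least failing to establish that the defendant is guilty) when in fact the defendant is guilty. Consequence: a guilty person goes free.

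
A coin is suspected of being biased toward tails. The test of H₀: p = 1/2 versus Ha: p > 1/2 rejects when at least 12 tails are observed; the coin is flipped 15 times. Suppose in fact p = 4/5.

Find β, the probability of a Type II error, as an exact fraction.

10737240461/30517578125

A Type II error is failing to reject when Ha holds: with p = 4/5, β = P(S ≤ 11).
Adding the binomial probabilities P(S=0)+…+P(S=11) at p = 4/5 gives 10737240461/30517578125.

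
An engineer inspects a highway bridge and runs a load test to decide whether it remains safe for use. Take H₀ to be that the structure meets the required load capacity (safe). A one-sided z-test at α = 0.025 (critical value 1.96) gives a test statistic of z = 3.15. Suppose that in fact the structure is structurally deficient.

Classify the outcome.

Since z = 3.15 > z* = 1.96, H₀ is rejected.
H₀ is false (actually the structure is structurally deficient).
The decision matches the true state — no error.

No error (correct decision).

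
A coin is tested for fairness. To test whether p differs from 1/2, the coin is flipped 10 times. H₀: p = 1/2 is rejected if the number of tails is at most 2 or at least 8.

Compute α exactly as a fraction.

α = P(X ≤ 2 or X ≥ 8 | p = 1/2), X ~ Binomial(10, 1/2).
By symmetry, α = 2·P(X ≤ 2) = 2·(1 + 10 + 45)/1024 = 112/1024 = 7/64.

7/64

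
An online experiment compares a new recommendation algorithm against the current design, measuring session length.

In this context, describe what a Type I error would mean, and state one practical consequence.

With the conventional null hypothesis that the new design has no effect on session length:
A Type I error is rejecting H₀ when H₀ is true.
Here that means shipping the new feature to all users when actually the new design has no effect on session length.

A Type I error would mean concluding that the new design increases session length when in fact the new design has no effect on session length. Consequence: engineering effort is spent shipping a change that doesn't actually help.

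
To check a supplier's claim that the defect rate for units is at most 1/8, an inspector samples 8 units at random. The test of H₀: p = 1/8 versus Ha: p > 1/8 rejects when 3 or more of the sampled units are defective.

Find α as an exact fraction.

The significance level is the probability, assuming p = 1/8, of seeing 3 or more defectives in 8 draws.
α = 1 − P(S ≤ 2) = 1 − 15647317/16777216 = 1129899/16777216.

1129899/16777216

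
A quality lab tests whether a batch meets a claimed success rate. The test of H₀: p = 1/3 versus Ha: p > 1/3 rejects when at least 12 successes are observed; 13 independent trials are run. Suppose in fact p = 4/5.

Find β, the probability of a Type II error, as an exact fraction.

935490453/1220703125

A Type II error is failing to reject when Ha holds: with p = 4/5, β = P(K ≤ 11).
Equivalently, β = 1 − P(K ≥ 12) = 935490453/1220703125.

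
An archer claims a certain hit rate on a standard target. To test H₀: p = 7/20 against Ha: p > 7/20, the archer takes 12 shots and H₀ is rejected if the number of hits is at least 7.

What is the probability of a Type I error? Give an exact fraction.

173326469368969/2048000000000000

The Type I error probability is α = P(X ≥ 7) computed under H₀, where X ~ Binomial(12, 7/20).
Summing C(12,j)(7/20)^j(13/20)^{12−j} for j = 7,…,12 gives 173326469368969/2048000000000000.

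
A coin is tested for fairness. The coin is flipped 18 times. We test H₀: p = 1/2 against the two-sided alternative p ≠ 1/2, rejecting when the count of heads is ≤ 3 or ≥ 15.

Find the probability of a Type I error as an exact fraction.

247/32768

The significance level is the null-hypothesis probability of the rejection region {≤3} ∪ {≥15}.
Each tail has probability (1 + 18 + 153 + 816)/262144; doubling gives α = 1976/262144 = 247/32768.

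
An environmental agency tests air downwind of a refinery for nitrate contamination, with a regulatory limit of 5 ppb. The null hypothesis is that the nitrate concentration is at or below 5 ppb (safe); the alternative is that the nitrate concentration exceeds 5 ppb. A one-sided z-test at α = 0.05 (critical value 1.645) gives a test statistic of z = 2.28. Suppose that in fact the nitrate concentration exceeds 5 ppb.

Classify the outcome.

No error — this is a correct decision.

Since z = 2.28 > z* = 1.645, H₀ is rejected.
H₀ is false (actually the nitrate concentration exceeds 5 ppb).
The decision matches the true state — no error.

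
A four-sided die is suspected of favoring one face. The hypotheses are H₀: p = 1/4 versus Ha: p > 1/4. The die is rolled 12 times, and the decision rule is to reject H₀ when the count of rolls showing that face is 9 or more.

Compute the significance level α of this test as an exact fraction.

6571/16777216

The Type I error probability is α = P(S ≥ 9) computed under H₀, where S ~ Binomial(12, 1/4).
P(S ≥ 9) = Σ_{j=9}^{12} C(12,j)·(1/4)^j·(3/4)^{12-j} = 6571/16777216.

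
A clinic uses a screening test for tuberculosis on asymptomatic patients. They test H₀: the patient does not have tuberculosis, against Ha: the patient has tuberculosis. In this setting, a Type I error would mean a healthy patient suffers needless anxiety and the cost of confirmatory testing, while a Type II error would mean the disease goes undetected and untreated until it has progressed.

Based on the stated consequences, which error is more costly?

The Type II consequence (the disease goes undetected and untreated until it has progressed) is more severe than the Type I consequence (a healthy patient suffers needless anxiety and the cost of confirmatory testing).

Type II error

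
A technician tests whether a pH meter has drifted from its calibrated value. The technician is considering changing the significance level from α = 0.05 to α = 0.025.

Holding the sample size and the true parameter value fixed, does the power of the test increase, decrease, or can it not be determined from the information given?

It decreases.

A smaller α moves the rejection region further into the tail. With the alternative true, more outcomes now fall outside the rejection region, so failing to reject becomes more likely.
Since power = 1 − β and β increases, power decreases.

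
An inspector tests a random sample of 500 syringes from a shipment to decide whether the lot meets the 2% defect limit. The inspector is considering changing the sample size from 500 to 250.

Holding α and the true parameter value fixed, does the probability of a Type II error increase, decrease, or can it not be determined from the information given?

It increases.

A smaller sample increases the standard error, so the sampling distributions under H₀ and Ha overlap more.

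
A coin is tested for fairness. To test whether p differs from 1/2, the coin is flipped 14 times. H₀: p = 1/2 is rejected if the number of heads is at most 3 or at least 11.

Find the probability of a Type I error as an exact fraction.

235/4096

Under H₀, Y ~ Binomial(14, 1/2); α is the probability of landing in either tail, P(Y ≤ 3) + P(Y ≥ 11).
By symmetry, α = 2·P(Y ≤ 3) = 2·(1 + 14 + 91 + 364)/16384 = 940/16384 = 235/4096.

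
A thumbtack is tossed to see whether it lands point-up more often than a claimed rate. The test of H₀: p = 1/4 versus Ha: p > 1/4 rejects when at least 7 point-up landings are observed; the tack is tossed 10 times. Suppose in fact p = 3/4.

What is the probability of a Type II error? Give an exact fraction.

Under the alternative p = 3/4, K ~ Binomial(10, 3/4); β is the probability the test does not reject, P(K < 7).
Adding the binomial probabilities P(K=0)+…+P(K=6) at p = 3/4 gives 58753/262144.

58753/262144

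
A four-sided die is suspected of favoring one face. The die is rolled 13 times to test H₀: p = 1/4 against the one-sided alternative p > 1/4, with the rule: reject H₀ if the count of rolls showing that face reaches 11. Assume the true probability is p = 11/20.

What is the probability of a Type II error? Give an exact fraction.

39857841016429707/40960000000000000

Under the alternative p = 11/20, X ~ Binomial(13, 11/20); β is the probability the test does not reject, P(X < 11).
Summing C(13,j)·(11/20)^j·(9/20)^{13-j} for j = 0..10 gives 39857841016429707/40960000000000000.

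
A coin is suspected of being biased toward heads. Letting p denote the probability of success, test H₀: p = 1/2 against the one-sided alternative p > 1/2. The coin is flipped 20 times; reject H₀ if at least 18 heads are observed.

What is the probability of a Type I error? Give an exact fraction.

α = P(reject H₀ | H₀ true) = P(S ≥ 18 | p = 1/2), with S ~ Binomial(20, 1/2).
Summing the upper tail: (190 + 20 + 1) / 2^20 = 211/1048576.

211/1048576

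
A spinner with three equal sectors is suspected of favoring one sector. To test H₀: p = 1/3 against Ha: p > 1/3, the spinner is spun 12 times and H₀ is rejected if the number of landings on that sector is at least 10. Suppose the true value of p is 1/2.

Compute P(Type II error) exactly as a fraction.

Under the alternative p = 1/2, S ~ Binomial(12, 1/2); β is the probability the test does not reject, P(S < 10).
Equivalently, β = 1 − P(S ≥ 10) = 4017/4096.

4017/4096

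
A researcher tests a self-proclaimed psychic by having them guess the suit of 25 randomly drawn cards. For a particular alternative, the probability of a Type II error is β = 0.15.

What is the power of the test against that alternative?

Power = 1 − β = 1 − 0.15 = 0.85.

0.85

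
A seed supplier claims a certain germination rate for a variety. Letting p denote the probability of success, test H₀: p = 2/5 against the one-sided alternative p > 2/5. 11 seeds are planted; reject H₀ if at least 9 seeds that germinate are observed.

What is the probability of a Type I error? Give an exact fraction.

57856/9765625

Under H₀, K ~ Binomial(11, 2/5), and α = P(K ≥ 9).
Adding the binomial terms for j = 9 through 11 with p = 2/5 yields 57856/9765625.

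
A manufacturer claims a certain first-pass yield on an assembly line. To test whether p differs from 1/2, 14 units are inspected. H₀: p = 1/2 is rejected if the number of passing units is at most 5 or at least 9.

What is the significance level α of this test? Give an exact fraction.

3473/8192

α = P(Y ≤ 5 or Y ≥ 9 | p = 1/2), Y ~ Binomial(14, 1/2).
By symmetry, α = 2·P(Y ≤ 5) = 2·(1 + 14 + 91 + 364 + 1001 + 2002)/16384 = 6946/16384 = 3473/8192.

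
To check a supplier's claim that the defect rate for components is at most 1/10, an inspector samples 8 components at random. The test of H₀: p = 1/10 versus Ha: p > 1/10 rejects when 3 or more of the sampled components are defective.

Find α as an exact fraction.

3809179/100000000

The significance level is the probability, assuming p = 1/10, of seeing 3 or more defectives in 8 draws.
Computing the lower-tail complement: 1 − 96190821/100000000 = 3809179/100000000.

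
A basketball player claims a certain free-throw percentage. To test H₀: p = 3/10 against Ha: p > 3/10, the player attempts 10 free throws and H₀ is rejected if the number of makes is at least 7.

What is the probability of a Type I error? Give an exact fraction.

The Type I error probability is α = P(S ≥ 7) computed under H₀, where S ~ Binomial(10, 3/10).
P(S ≥ 7) = Σ_{j=7}^{10} C(10,j)·(3/10)^j·(7/10)^{10-j} = 6620049/625000000.

6620049/625000000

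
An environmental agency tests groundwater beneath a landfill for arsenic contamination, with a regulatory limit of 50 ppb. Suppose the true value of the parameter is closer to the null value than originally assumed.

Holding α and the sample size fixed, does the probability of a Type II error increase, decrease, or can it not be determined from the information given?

When the true parameter is near the null value, the test has a harder time distinguishing Ha from H₀.

It increases.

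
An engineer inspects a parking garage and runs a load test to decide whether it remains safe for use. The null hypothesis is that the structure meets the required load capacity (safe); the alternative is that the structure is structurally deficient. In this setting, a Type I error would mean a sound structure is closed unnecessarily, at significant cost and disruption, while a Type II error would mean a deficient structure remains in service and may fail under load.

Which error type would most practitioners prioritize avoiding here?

Type II error

The Type II consequence (a deficient structure remains in service and may fail under load) is more severe than the Type I consequence (a sound structure is closed unnecessarily, at significant cost and disruption).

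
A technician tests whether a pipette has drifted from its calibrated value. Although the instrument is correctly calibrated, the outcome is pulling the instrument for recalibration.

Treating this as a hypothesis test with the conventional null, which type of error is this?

The null hypothesis here is that the instrument is correctly calibrated.
'Pulling the instrument for recalibration' corresponds to rejecting H₀.
H₀ was rejected but H₀ is true — a Type I error (false positive).

Type I error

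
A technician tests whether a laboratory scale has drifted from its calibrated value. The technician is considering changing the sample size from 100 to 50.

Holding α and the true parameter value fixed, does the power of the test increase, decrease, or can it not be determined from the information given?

It decreases.

Reducing n widens both sampling distributions, so the test has less ability to distinguish Ha from H₀.
Since power = 1 − β and β increases, power decreases.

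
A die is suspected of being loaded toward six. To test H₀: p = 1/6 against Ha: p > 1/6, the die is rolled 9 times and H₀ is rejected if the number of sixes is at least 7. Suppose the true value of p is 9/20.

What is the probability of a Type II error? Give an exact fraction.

30407271323/32000000000

A Type II error is failing to reject when Ha holds: with p = 9/20, β = P(Y ≤ 6).
Equivalently, β = 1 − P(Y ≥ 7) = 30407271323/32000000000.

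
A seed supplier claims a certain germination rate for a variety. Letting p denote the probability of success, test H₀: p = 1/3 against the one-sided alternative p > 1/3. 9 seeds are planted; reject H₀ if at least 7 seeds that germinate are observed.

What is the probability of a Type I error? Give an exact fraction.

Under H₀, K ~ Binomial(9, 1/3), and α = P(K ≥ 7).
Adding the binomial terms for j = 7 through 9 with p = 1/3 yields 163/19683.

163/19683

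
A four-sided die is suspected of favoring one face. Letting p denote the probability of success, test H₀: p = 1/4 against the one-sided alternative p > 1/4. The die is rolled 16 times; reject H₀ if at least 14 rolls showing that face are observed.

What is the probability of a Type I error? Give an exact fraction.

1129/4294967296

Under H₀, K ~ Binomial(16, 1/4), and α = P(K ≥ 14).
P(K ≥ 14) = Σ_{j=14}^{16} C(16,j)·(1/4)^j·(3/4)^{16-j} = 1129/4294967296.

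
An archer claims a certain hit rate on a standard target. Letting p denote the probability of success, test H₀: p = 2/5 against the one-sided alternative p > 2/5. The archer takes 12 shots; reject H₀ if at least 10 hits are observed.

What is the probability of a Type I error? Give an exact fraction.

137216/48828125

α = P(reject H₀ | H₀ true) = P(X ≥ 10 | p = 2/5), with X ~ Binomial(12, 2/5).
Summing C(12,j)(2/5)^j(3/5)^{12−j} for j = 10,…,12 gives 137216/48828125.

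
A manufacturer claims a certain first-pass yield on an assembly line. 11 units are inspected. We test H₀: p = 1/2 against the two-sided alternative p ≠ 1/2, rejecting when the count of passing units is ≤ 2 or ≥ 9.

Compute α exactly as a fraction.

The significance level is the null-hypothesis probability of the rejection region {≤2} ∪ {≥9}.
By symmetry, α = 2·P(S ≤ 2) = 2·(1 + 11 + 55)/2048 = 134/2048 = 67/1024.

67/1024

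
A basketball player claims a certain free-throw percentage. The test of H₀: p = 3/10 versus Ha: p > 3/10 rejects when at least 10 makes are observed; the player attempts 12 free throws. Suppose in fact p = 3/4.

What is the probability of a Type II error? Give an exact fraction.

A Type II error is failing to reject when Ha holds: with p = 3/4, β = P(S ≤ 9).
Adding the binomial probabilities P(S=0)+…+P(S=9) at p = 3/4 gives 10222777/16777216.

10222777/16777216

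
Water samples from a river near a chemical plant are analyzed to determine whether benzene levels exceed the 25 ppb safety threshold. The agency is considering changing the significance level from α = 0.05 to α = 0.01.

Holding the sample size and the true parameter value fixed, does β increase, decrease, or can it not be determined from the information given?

It increases.

Tightening α shrinks the rejection region. When Ha holds, fewer sample outcomes clear the stricter threshold, so more fall in the acceptance region.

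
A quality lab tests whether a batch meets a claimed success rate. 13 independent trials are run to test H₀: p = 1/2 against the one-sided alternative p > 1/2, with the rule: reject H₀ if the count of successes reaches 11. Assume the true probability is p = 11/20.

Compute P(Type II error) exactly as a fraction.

Under the alternative p = 11/20, Y ~ Binomial(13, 11/20); β is the probability the test does not reject, P(Y < 11).
Summing C(13,j)·(11/20)^j·(9/20)^{13-j} for j = 0..10 gives 39857841016429707/40960000000000000.

39857841016429707/40960000000000000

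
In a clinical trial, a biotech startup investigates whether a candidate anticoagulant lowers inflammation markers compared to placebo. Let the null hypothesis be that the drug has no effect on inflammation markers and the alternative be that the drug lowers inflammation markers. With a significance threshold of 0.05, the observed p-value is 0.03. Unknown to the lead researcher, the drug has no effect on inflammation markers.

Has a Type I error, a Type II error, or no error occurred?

Type I error

Since p = 0.03 < α = 0.05, H₀ is rejected.
H₀ is true (actually the drug has no effect on inflammation markers).
Rejecting a true H₀ is a Type I error.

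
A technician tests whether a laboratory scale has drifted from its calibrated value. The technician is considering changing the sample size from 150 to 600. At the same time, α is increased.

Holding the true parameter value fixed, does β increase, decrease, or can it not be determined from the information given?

Increasing n separates the H₀ and Ha sampling distributions, so under Ha fewer outcomes land in the acceptance region. Relaxing α lowers the evidence threshold; under Ha, outcomes that previously fell short now trigger rejection. Both changes push β in the same direction.

It decreases.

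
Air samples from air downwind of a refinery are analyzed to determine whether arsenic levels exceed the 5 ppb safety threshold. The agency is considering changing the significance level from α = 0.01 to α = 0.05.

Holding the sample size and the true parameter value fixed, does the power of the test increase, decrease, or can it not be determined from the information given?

It increases.

With a larger α the critical value moves toward the center, so more of the Ha sampling distribution lies in the rejection region.
Since power = 1 − β and β decreases, power increases.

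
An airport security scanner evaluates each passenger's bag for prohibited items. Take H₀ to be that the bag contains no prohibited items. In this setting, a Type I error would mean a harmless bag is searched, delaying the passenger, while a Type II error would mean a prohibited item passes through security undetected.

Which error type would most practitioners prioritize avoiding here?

The Type II consequence (a prohibited item passes through security undetected) is more severe than the Type I consequence (a harmless bag is searched, delaying the passenger).

Type II error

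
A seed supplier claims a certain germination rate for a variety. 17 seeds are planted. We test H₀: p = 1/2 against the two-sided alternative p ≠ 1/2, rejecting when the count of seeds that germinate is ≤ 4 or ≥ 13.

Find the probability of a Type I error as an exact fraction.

1607/32768

α = P(X ≤ 4 or X ≥ 13 | p = 1/2), X ~ Binomial(17, 1/2).
By symmetry, α = 2·P(X ≤ 4) = 2·(1 + 17 + 136 + 680 + 2380)/131072 = 6428/131072 = 1607/32768.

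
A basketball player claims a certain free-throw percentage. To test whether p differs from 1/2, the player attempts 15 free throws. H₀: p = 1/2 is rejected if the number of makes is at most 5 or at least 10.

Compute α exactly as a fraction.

Under H₀, K ~ Binomial(15, 1/2); α is the probability of landing in either tail, P(K ≤ 5) + P(K ≥ 10).
By symmetry, α = 2·P(K ≤ 5) = 2·(1 + 15 + 105 + 455 + 1365 + 3003)/32768 = 9888/32768 = 309/1024.

309/1024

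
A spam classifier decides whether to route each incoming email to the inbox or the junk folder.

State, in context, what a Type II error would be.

With the conventional null hypothesis that the message is legitimate (not spam):
A Type II error is failing to reject H₀ when H₀ is false.
Here that means delivering the message to the inbox when actually the message is spam.

A Type II error would mean concluding that the message is legitimate (not spam) (or at least failing to establish that the message is spam) when in fact the message is spam.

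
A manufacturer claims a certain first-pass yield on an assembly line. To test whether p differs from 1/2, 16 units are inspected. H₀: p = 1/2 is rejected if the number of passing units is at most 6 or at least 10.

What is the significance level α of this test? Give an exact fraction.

Under H₀, K ~ Binomial(16, 1/2); α is the probability of landing in either tail, P(K ≤ 6) + P(K ≥ 10).
Each tail has probability (1 + 16 + 120 + 560 + 1820 + 4368 + 8008)/65536; doubling gives α = 29786/65536 = 14893/32768.

14893/32768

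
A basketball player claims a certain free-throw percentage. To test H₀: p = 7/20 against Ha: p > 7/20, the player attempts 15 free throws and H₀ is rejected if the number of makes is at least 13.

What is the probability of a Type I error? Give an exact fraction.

1856296550387713/32768000000000000000

The Type I error probability is α = P(X ≥ 13) computed under H₀, where X ~ Binomial(15, 7/20).
Adding the binomial terms for j = 13 through 15 with p = 7/20 yields 1856296550387713/32768000000000000000.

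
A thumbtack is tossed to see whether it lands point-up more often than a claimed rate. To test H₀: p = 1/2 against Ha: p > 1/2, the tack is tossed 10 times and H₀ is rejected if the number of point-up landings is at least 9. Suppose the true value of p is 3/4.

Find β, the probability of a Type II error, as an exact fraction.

Under the alternative p = 3/4, S ~ Binomial(10, 3/4); β is the probability the test does not reject, P(S < 9).
Adding the binomial probabilities P(S=0)+…+P(S=8) at p = 3/4 gives 792697/1048576.

792697/1048576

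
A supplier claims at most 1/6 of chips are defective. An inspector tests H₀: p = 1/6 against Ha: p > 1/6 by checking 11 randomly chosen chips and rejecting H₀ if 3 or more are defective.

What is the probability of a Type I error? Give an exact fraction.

3671303/13436928

α = P(reject H₀ | H₀ true) = P(K ≥ 3 | p = 1/6), K ~ Binomial(11, 1/6).
Via the complement, α = 1 − Σ_{j=0}^{2} C(11,j)(1/6)^j(5/6)^{11-j} = 3671303/13436928.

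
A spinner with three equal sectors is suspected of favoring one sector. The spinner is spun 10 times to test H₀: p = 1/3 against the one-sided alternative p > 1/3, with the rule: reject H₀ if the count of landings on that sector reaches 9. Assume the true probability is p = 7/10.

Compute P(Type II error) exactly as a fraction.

8506916541/10000000000

β = P(fail to reject H₀ | Ha true) = P(K ≤ 8 | p = 7/10), K ~ Binomial(10, 7/10).
Adding the binomial probabilities P(K=0)+…+P(K=8) at p = 7/10 gives 8506916541/10000000000.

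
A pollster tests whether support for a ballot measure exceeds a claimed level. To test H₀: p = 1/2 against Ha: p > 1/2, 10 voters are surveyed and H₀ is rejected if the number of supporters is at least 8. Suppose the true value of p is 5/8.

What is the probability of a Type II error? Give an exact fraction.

211794831/268435456

A Type II error is failing to reject when Ha holds: with p = 5/8, β = P(X ≤ 7).
Equivalently, β = 1 − P(X ≥ 8) = 211794831/268435456.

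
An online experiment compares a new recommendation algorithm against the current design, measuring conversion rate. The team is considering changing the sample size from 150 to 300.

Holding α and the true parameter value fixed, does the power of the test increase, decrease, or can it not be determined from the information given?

It increases.

More data shrinks sampling variability; the test statistic under Ha concentrates further from the null value, making rejection more likely.
Since power = 1 − β and β decreases, power increases.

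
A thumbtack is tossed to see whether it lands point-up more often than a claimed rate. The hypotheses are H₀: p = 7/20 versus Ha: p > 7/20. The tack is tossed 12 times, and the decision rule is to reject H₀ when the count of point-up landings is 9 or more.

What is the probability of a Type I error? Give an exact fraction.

Under H₀, K ~ Binomial(12, 7/20), and α = P(K ≥ 9).
Summing C(12,j)(7/20)^j(13/20)^{12−j} for j = 9,…,12 gives 4595509118767/819200000000000.

4595509118767/819200000000000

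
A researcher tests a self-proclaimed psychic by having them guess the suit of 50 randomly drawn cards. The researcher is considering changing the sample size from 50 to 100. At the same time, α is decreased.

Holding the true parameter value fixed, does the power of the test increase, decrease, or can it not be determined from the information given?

Cannot be determined from the information given.

The first change alone would make β decrease; the second alone would make β increase. Which effect dominates depends on the magnitudes, which are not given.
Since power = 1 − β, the effect on power is likewise indeterminate.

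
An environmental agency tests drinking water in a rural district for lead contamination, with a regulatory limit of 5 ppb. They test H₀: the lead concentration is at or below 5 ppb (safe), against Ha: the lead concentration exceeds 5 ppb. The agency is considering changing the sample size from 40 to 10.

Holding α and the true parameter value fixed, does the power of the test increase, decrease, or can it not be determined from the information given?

It decreases.

Reducing n widens both sampling distributions, so the test has less ability to distinguish Ha from H₀.
Since power = 1 − β and β increases, power decreases.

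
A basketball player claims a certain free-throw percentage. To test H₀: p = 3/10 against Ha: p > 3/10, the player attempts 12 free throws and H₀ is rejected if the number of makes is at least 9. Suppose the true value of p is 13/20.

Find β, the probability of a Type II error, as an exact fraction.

535222111290433/819200000000000

A Type II error is failing to reject when Ha holds: with p = 13/20, β = P(S ≤ 8).
Summing C(12,j)·(13/20)^j·(7/20)^{12-j} for j = 0..8 gives 535222111290433/819200000000000.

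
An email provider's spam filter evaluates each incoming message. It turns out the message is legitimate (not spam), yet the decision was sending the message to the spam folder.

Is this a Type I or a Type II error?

The null hypothesis here is that the message is legitimate (not spam).
'Sending the message to the spam folder' corresponds to rejecting H₀.
H₀ was rejected but H₀ is true — a Type I error (false positive).

Type I error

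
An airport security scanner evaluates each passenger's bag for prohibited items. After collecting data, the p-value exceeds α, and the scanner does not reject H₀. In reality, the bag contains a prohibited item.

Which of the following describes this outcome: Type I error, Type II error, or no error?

Type II error

The conventional null hypothesis here is that the bag contains no prohibited items.
H₀ was not rejected, but H₀ is actually false.
Failing to reject a false null hypothesis is a Type II error (false negative).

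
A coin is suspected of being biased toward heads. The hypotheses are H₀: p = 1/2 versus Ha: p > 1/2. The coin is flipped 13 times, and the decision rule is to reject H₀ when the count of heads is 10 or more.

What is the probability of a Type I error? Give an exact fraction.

α = P(reject H₀ | H₀ true) = P(X ≥ 10 | p = 1/2), with X ~ Binomial(13, 1/2).
Summing the upper tail: (286 + 78 + 13 + 1) / 2^13 = 378/8192 = 189/4096.

189/4096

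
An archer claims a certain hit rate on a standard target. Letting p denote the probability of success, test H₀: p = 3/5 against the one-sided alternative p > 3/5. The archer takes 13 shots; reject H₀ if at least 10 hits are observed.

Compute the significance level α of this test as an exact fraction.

α = P(reject H₀ | H₀ true) = P(Y ≥ 10 | p = 3/5), with Y ~ Binomial(13, 3/5).
Summing C(13,j)(3/5)^j(2/5)^{13−j} for j = 10,…,13 gives 41157153/244140625.

41157153/244140625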